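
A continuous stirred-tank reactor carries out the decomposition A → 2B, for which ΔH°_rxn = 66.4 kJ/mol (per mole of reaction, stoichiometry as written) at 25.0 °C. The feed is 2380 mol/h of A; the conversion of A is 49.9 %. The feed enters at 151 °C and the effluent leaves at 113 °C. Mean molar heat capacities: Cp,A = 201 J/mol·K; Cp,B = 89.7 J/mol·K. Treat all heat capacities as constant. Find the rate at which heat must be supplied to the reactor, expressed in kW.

Extent of reaction ξ = 0.499 × 2380 = 1187.6 mol/h
Reaction term: ξ·ΔH°_rxn = 1187.6 × 66.4 = 78858 kJ/h
Sensible, feed 151→25 °C: -60276 kJ/h
Outlet flows (mol/h): A 1192.4, B 2375.2
Sensible, products 25→113 °C: 39840 kJ/h
Q = ΔH = 58422 kJ/h = 16.228 kW
Heat supplied = 16.228 kW

Q_in = 16.2 kW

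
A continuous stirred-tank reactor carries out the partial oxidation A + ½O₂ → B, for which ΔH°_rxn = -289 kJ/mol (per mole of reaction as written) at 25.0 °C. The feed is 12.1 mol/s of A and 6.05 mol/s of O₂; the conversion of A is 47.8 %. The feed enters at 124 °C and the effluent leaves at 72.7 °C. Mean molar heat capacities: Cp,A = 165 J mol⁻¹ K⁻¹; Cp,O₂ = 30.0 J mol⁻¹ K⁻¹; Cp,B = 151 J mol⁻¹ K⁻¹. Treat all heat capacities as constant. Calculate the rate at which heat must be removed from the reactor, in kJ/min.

Q_out = 107000 kJ/min

Extent of reaction ξ = 0.478 × 12.1 = 5.7838 mol/s
Reaction term: ξ·ΔH°_rxn = 5.7838 × -289 = -1671.5 kJ/s
Sensible, feed 124→25 °C: -215.62 kJ/s
Outlet flows (mol/s): A 6.3162, O₂ 3.1581, B 5.7838
Sensible, products 25→72.7 °C: 95.89 kJ/s
Q = ΔH = -1791.3 kJ/s = -1791.3 kW
Heat removed = 107480 kJ/min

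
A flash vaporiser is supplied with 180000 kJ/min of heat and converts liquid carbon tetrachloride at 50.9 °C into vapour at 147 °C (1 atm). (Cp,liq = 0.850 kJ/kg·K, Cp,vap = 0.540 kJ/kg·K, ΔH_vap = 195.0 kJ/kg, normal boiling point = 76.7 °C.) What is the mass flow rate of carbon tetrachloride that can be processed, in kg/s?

Δh = 0.850×(76.7−50.9) + 195.0 + 0.540×(147−76.7) = 254.89 kJ/kg
Q = 180000 kJ/min = 3000 kJ/s = 3000 kJ/s
ṁ = Q/Δh = 3000 / 254.89 = 11.77 kg/s

ṁ = 11.8 kg/s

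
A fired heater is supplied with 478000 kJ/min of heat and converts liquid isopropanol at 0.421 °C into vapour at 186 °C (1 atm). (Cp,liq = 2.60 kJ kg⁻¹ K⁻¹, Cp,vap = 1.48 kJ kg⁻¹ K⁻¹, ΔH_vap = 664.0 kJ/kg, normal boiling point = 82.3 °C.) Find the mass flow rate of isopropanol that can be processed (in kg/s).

ṁ = 7.73 kg/s

Δh = 2.60×(82.3−0.421) + 664.0 + 1.48×(186−82.3) = 1030.4 kJ/kg
Q = 478000 kJ/min = 7966.7 kJ/s = 7966.7 kJ/s
ṁ = Q/Δh = 7966.7 / 1030.4 = 7.7319 kg/s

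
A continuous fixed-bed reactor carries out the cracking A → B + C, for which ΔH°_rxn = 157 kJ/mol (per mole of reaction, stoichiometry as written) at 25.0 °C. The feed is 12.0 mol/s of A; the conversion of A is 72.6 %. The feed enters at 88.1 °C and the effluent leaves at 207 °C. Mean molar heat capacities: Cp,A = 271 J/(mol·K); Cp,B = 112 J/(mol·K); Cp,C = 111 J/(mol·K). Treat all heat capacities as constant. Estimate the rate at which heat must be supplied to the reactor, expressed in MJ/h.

Q_in = 6040 MJ/h

Extent of reaction ξ = 0.726 × 12.0 = 8.712 mol/s
Reaction term: ξ·ΔH°_rxn = 8.712 × 157 = 1367.8 kJ/s
Sensible, feed 88.1→25 °C: -205.2 kJ/s
Outlet flows (mol/s): A 3.288, B 8.712, C 8.712
Sensible, products 25→207 °C: 515.76 kJ/s
Q = ΔH = 1678.3 kJ/s = 1678.3 kW
Heat supplied = 6042 MJ/h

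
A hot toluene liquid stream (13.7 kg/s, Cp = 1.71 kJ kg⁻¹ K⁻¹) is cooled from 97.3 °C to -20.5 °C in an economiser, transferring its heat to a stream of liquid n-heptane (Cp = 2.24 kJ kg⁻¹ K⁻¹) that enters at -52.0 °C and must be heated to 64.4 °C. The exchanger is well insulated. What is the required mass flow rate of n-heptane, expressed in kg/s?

Heat released by hot stream: Q = 13.7 × 1.71 × (97.3 − -20.5) = 2759.7 kJ/s
Energy balance on cold side (adiabatic exchanger): Q = ṁ_c·Cp_c·(T_c,out − T_c,in)
ṁ_c = 2759.7 / [2.24 × (64.4 − -52.0)] = 10.584 kg/s

ṁ_c = 10.6 kg/s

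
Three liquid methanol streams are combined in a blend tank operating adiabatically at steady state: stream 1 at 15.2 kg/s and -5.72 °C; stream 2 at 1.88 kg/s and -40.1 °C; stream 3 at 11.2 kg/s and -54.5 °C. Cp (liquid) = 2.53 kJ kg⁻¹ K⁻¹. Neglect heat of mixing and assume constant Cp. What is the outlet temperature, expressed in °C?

T_out = -27.3 °C

Energy balance with Q = 0: Σ ṁᵢCp,ᵢ(T_out − Tᵢ) = 0
T_out = Σ ṁᵢCp,ᵢTᵢ / Σ ṁᵢCp,ᵢ
      = -1955 / 71.548 = -27.324 °C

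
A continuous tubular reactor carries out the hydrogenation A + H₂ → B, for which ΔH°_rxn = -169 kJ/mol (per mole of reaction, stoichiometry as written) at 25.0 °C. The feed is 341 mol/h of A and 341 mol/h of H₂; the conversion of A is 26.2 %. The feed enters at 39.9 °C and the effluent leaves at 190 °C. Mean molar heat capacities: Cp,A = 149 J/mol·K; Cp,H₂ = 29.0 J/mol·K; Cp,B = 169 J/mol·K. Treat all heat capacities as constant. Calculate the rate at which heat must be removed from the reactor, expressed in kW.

Q_out = 1.70 kW

Extent of reaction ξ = 0.262 × 341 = 89.342 mol/h
Reaction term: ξ·ΔH°_rxn = 89.342 × -169 = -15099 kJ/h
Sensible, feed 39.9→25 °C: -904.4 kJ/h
Outlet flows (mol/h): A 251.66, H₂ 251.66, B 89.342
Sensible, products 25→190 °C: 9882.5 kJ/h
Q = ΔH = -6120.7 kJ/h = -1.7002 kW
Heat removed = 1.7002 kW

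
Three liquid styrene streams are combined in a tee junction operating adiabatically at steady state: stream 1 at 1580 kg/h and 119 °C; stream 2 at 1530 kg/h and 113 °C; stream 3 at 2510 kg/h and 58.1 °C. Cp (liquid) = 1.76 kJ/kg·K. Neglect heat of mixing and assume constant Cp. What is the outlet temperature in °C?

No heat crosses the boundary, so H_out = H_in.
T_out = Σ ṁᵢCp,ᵢTᵢ / Σ ṁᵢCp,ᵢ
      = 891860 / 9891.2 = 90.167 °C

T_out = 90.2 °C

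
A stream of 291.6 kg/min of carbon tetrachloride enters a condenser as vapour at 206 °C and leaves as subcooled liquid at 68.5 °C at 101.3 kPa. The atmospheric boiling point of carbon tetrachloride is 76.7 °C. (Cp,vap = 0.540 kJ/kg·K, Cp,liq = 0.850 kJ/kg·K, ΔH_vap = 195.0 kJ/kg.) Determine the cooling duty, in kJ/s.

vapour 206→76.7 °C: -69.822 kJ/kg
condensation at 76.7 °C: -195 kJ/kg
liquid 76.7→68.5 °C: -6.97 kJ/kg
Δh = -69.822 + -195 + -6.97 = -271.79 kJ/kg
Q = ṁ·Δh = 291.6 kg/min × -271.79 kJ/kg = -79255 kJ/min
|Q| = 1320.9 kW

Q_c = 1320 kJ/s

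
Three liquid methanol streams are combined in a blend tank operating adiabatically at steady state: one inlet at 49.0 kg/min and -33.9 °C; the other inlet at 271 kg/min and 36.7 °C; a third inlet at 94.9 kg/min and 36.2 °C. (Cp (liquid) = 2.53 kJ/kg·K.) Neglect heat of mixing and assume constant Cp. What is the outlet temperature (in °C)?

T_out = 28.2 °C

No heat crosses the boundary, so H_out = H_in.
T_out = Σ ṁᵢCp,ᵢTᵢ / Σ ṁᵢCp,ᵢ
      = 29652 / 1049.7 = 28.248 °C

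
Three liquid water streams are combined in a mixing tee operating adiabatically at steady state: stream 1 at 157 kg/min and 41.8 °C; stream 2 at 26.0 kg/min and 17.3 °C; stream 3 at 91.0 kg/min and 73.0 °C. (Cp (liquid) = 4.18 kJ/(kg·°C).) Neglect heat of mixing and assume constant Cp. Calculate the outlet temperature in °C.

Adiabatic, steady state ⇒ Σ ṁᵢCp,ᵢ(T_out − Tᵢ) = 0
T_out = Σ ṁᵢCp,ᵢTᵢ / Σ ṁᵢCp,ᵢ
      = 57080 / 1145.3 = 49.837 °C

T_out = 49.8 °C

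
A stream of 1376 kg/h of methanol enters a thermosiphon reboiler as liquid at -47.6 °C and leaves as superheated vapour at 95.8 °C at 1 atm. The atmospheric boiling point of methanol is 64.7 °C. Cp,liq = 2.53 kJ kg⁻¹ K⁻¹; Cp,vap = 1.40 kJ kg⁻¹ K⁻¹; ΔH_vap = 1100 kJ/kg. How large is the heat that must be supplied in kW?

liquid -47.6→64.7 °C: 284.12 kJ/kg
vaporisation at 64.7 °C: 1100 kJ/kg
vapour 64.7→95.8 °C: 43.54 kJ/kg
Δh = 284.12 + 1100 + 43.54 = 1427.7 kJ/kg
Q = ṁ·Δh = 1376 kg/h × 1427.7 kJ/kg = 1.9645e+06 kJ/h
|Q| = 545.68 kW

Q = 546 kW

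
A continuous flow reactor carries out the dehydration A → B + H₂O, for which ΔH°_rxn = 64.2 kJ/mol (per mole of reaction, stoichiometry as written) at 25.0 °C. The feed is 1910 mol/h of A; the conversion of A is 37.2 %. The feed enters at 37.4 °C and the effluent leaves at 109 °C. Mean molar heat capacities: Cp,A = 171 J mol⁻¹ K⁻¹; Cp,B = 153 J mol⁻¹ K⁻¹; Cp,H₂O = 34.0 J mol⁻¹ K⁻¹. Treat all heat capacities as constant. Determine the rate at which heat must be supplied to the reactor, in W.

Extent of reaction ξ = 0.372 × 1910 = 710.52 mol/h
Reaction term: ξ·ΔH°_rxn = 710.52 × 64.2 = 45615 kJ/h
Sensible, feed 37.4→25 °C: -4050 kJ/h
Outlet flows (mol/h): A 1199.5, B 710.52, H₂O 710.52
Sensible, products 25→109 °C: 28390 kJ/h
Q = ΔH = 69956 kJ/h = 19.432 kW
Heat supplied = 19432 W

Q_in = 19400 W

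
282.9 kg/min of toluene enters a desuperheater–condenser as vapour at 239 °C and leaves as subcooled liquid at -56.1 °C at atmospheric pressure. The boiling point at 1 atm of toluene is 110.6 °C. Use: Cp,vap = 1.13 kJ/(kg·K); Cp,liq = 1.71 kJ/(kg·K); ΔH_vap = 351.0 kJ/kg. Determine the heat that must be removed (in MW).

vapour 239→110.6 °C: -145.09 kJ/kg
condensation at 110.6 °C: -351 kJ/kg
liquid 110.6→-56.1 °C: -285.06 kJ/kg
Δh = -145.09 + -351 + -285.06 = -781.15 kJ/kg
Q = ṁ·Δh = 282.9 kg/min × -781.15 kJ/kg = -220990 kJ/min
|Q| = 3683.1 kW = 3.6831 MW

Q_c = 3.68 MW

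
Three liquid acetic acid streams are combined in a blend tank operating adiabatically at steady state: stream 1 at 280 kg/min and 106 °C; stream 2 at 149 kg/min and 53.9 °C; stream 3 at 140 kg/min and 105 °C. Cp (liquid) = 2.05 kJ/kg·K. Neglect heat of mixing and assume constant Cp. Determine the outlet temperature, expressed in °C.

Adiabatic, steady state ⇒ Σ ṁᵢCp,ᵢ(T_out − Tᵢ) = 0
T_out = Σ ṁᵢCp,ᵢTᵢ / Σ ṁᵢCp,ᵢ
      = 107440 / 1166.5 = 92.111 °C

T_out = 92.1 °C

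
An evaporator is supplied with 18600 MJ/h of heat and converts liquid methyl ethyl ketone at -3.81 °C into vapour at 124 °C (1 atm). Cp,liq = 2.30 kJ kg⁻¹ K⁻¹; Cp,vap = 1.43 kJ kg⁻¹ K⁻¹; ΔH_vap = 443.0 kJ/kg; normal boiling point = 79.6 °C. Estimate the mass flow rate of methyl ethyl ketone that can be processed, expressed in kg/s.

Δh = 2.30×(79.6−-3.81) + 443.0 + 1.43×(124−79.6) = 698.33 kJ/kg
Q = 18600 MJ/h = 5166.7 kJ/s = 5166.7 kJ/s
ṁ = Q/Δh = 5166.7 / 698.33 = 7.3986 kg/s

ṁ = 7.40 kg/s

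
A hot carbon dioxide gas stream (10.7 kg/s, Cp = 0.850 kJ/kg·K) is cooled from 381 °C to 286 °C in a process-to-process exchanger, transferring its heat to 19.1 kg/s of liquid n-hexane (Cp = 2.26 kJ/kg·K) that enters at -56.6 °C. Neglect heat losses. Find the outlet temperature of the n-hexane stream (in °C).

T_c,out = -36.6 °C

Heat released by hot stream: Q = 10.7 × 0.850 × (381 − 286) = 864.02 kJ/s
Energy balance on cold side (adiabatic exchanger): Q = ṁ_c·Cp_c·(T_c,out − T_c,in)
T_c,out = -56.6 + 864.02/(19.1 × 2.26) = -36.584 °C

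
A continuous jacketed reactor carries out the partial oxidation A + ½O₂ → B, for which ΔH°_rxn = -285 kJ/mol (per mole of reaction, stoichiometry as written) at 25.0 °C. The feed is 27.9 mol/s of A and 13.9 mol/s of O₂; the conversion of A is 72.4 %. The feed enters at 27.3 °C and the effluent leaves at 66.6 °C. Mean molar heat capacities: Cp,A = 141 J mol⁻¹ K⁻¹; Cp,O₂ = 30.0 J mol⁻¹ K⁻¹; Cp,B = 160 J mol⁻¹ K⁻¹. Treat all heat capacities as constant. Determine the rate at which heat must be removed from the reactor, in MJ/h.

Extent of reaction ξ = 0.724 × 27.9 = 20.2 mol/s
Reaction term: ξ·ΔH°_rxn = 20.2 × -285 = -5756.9 kJ/s
Sensible, feed 27.3→25 °C: -10.007 kJ/s
Outlet flows (mol/s): A 7.7004, O₂ 3.8002, B 20.2
Sensible, products 25→66.6 °C: 184.36 kJ/s
Q = ΔH = -5582.5 kJ/s = -5582.5 kW
Heat removed = 20097 MJ/h

Q_out = 20100 MJ/h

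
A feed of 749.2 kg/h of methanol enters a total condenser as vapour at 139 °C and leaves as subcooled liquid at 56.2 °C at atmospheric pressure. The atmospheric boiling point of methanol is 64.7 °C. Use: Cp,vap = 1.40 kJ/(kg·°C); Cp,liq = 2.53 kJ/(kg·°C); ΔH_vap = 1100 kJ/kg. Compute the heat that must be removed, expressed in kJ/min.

vapour 139→64.7 °C: -104.02 kJ/kg
condensation at 64.7 °C: -1100 kJ/kg
liquid 64.7→56.2 °C: -21.505 kJ/kg
Δh = -104.02 + -1100 + -21.505 = -1225.5 kJ/kg
Q = ṁ·Δh = 749.2 kg/h × -1225.5 kJ/kg = -918160 kJ/h
|Q| = 255.05 kW = 15303 kJ/min

Q_c = 15300 kJ/min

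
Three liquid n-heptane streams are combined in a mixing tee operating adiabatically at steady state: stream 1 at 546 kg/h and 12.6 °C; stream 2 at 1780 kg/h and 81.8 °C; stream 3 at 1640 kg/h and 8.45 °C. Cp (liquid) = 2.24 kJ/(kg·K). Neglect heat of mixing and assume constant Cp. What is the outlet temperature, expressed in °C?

T_out = 41.9 °C

Adiabatic, steady state ⇒ Σ ṁᵢCp,ᵢ(T_out − Tᵢ) = 0
Σ ṁᵢCp,ᵢTᵢ = 546×2.24×12.6 + 1780×2.24×81.8 + 1640×2.24×8.45 = 372610
Σ ṁᵢCp,ᵢ = 546×2.24 + 1780×2.24 + 1640×2.24 = 8883.8
T_out = 372610 / 8883.8 = 41.942 °C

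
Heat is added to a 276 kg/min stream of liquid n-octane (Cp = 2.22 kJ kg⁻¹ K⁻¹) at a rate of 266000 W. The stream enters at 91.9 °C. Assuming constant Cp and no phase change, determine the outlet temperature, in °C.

Q = 266000 W = 15960 kJ/min
ΔT = Q/(ṁ·Cp) = 15960/(276×2.22) = 26.048 K
T_out = 91.9 + 26.048 = 117.95 °C

T_out = 118 °C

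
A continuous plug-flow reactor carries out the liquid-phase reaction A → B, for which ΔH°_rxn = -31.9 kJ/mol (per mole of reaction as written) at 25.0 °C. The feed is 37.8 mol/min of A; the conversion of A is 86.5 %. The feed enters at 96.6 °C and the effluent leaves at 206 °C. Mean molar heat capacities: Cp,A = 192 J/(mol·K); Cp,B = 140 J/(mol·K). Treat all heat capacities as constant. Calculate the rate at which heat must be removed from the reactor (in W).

Extent of reaction ξ = 0.865 × 37.8 = 32.697 mol/min
Reaction term: ξ·ΔH°_rxn = 32.697 × -31.9 = -1043 kJ/min
Sensible, feed 96.6→25 °C: -519.64 kJ/min
Outlet flows (mol/min): A 5.103, B 32.697
Sensible, products 25→206 °C: 1005.9 kJ/min
Q = ΔH = -556.8 kJ/min = -9.28 kW
Heat removed = 9280 W

Q_out = 9280 W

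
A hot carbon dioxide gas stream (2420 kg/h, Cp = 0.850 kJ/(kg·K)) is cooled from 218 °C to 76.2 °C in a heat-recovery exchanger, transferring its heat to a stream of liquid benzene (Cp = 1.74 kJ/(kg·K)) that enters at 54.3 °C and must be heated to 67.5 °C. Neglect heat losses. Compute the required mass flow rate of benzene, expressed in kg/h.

ṁ_c = 12700 kg/h

Heat released by hot stream: Q = 2420 × 0.850 × (218 − 76.2) = 291680 kJ/h
Energy balance on cold side (adiabatic exchanger): Q = ṁ_c·Cp_c·(T_c,out − T_c,in)
ṁ_c = 291680 / [1.74 × (67.5 − 54.3)] = 12700 kg/h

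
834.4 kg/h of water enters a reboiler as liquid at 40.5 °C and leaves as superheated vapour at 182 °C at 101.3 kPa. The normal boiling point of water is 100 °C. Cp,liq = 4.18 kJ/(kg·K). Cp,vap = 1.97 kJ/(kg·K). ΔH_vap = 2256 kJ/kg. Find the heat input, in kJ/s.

Q = 618 kJ/s

liquid 40.5→100 °C: 248.71 kJ/kg
vaporisation at 100 °C: 2256 kJ/kg
vapour 100→182 °C: 161.54 kJ/kg
Δh = 248.71 + 2256 + 161.54 = 2666.2 kJ/kg
Q = ṁ·Δh = 834.4 kg/h × 2666.2 kJ/kg = 2.2247e+06 kJ/h
|Q| = 617.98 kW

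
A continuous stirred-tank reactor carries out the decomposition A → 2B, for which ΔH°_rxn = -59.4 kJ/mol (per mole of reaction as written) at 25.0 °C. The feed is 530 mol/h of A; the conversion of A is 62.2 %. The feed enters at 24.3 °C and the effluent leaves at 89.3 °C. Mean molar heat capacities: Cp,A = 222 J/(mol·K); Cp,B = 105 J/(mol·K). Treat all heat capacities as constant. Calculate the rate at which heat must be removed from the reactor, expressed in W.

Extent of reaction ξ = 0.622 × 530 = 329.66 mol/h
Reaction term: ξ·ΔH°_rxn = 329.66 × -59.4 = -19582 kJ/h
Sensible, feed 24.3→25 °C: 82.362 kJ/h
Outlet flows (mol/h): A 200.34, B 659.32
Sensible, products 25→89.3 °C: 7311.2 kJ/h
Q = ΔH = -12188 kJ/h = -3.3856 kW
Heat removed = 3385.6 W

Q_out = 3390 W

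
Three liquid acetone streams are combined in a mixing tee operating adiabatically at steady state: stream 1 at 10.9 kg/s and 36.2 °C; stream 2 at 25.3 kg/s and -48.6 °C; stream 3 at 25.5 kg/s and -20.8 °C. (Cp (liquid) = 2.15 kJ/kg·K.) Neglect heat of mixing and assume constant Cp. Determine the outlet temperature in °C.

No heat crosses the boundary, so H_out = H_in.
Σ ṁᵢCp,ᵢTᵢ = 10.9×2.15×36.2 + 25.3×2.15×-48.6 + 25.5×2.15×-20.8 = -2935.6
Σ ṁᵢCp,ᵢ = 10.9×2.15 + 25.3×2.15 + 25.5×2.15 = 132.66
T_out = -2935.6 / 132.66 = -22.13 °C

T_out = -22.1 °C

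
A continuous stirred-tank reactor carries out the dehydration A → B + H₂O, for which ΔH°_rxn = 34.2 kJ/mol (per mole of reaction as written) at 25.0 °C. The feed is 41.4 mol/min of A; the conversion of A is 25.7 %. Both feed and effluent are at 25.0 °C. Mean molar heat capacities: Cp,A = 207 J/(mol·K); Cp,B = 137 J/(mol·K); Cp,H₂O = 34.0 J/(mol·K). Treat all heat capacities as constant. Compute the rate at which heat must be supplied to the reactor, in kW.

Extent of reaction ξ = 0.257 × 41.4 = 10.64 mol/min
Reaction term: ξ·ΔH°_rxn = 10.64 × 34.2 = 363.88 kJ/min
Q = ΔH = 363.88 kJ/min = 6.0647 kW
Heat supplied = 6.0647 kW

Q_in = 6.06 kW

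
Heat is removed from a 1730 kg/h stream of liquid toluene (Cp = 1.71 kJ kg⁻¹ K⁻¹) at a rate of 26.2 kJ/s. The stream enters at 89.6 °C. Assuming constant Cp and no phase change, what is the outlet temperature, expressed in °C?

T_out = 57.7 °C

Q = 26.2 kJ/s = 94320 kJ/h
ΔT = Q/(ṁ·Cp) = 94320/(1730×1.71) = 31.883 K
T_out = 89.6 − 31.883 = 57.717 °C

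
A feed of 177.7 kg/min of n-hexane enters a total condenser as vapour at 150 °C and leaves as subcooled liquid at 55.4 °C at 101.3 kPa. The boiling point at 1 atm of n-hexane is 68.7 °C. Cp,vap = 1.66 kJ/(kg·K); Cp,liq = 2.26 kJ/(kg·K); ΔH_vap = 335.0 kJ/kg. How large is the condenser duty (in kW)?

Q_c = 1480 kW

vapour 150→68.7 °C: -134.96 kJ/kg
condensation at 68.7 °C: -335 kJ/kg
liquid 68.7→55.4 °C: -30.058 kJ/kg
Δh = -134.96 + -335 + -30.058 = -500.02 kJ/kg
Q = ṁ·Δh = 177.7 kg/min × -500.02 kJ/kg = -88853 kJ/min
|Q| = 1480.9 kW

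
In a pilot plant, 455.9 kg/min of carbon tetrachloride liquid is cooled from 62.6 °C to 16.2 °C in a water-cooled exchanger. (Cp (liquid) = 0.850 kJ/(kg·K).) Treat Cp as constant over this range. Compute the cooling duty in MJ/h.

Q_c = 1080 MJ/h

Q = ṁ·Cp·ΔT = 455.9 × 0.850 × (16.2 − 62.6) = -17981 kJ/min
Converting: 17981 / 60 s = 299.68 kW
Cooling duty = 1078.8 MJ/h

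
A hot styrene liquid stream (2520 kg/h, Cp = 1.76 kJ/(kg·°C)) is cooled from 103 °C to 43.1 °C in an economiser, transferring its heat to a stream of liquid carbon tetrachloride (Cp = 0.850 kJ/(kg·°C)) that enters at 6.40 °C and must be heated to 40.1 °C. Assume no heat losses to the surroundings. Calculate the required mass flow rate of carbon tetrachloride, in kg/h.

Heat released by hot stream: Q = 2520 × 1.76 × (103 − 43.1) = 265670 kJ/h
Energy balance on cold side (adiabatic exchanger): Q = ṁ_c·Cp_c·(T_c,out − T_c,in)
ṁ_c = 265670 / [0.850 × (40.1 − 6.40)] = 9274.5 kg/h

ṁ_c = 9270 kg/h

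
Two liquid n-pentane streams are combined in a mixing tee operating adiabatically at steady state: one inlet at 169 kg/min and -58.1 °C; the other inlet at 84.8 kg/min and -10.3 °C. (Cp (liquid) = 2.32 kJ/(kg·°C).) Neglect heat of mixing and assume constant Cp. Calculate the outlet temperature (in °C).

Energy balance with Q = 0: Σ ṁᵢCp,ᵢ(T_out − Tᵢ) = 0
Σ ṁᵢCp,ᵢTᵢ = 169×2.32×-58.1 + 84.8×2.32×-10.3 = -24806
Σ ṁᵢCp,ᵢ = 169×2.32 + 84.8×2.32 = 588.82
T_out = -24806 / 588.82 = -42.129 °C

T_out = -42.1 °C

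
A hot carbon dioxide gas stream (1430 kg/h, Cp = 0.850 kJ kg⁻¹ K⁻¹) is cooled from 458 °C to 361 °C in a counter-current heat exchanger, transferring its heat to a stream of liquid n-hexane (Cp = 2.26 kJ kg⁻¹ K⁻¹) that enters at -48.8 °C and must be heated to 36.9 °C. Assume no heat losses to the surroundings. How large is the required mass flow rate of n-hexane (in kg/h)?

Heat released by hot stream: Q = 1430 × 0.850 × (458 − 361) = 117900 kJ/h
Energy balance on cold side (adiabatic exchanger): Q = ṁ_c·Cp_c·(T_c,out − T_c,in)
ṁ_c = 117900 / [2.26 × (36.9 − -48.8)] = 608.75 kg/h

ṁ_c = 609 kg/h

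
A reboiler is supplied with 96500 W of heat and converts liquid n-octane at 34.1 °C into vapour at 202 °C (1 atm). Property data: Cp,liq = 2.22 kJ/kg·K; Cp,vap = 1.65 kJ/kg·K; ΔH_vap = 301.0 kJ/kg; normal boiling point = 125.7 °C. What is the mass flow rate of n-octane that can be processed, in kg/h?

Δh = 2.22×(125.7−34.1) + 301.0 + 1.65×(202−125.7) = 630.25 kJ/kg
Q = 96500 W = 96.5 kJ/s = 347400 kJ/h
ṁ = Q/Δh = 347400 / 630.25 = 551.21 kg/h

ṁ = 551 kg/h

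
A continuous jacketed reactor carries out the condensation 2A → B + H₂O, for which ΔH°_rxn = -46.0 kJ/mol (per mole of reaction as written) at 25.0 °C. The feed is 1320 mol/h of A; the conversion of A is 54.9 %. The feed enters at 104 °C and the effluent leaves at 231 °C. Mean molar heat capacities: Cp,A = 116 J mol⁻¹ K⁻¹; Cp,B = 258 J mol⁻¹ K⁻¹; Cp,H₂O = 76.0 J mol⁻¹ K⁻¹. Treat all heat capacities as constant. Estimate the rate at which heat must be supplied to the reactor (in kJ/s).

Q_in = 2.89 kJ/s

Extent of reaction ξ = 0.549 × 1320 / 2 = 362.34 mol/h
Reaction term: ξ·ΔH°_rxn = 362.34 × -46.0 = -16668 kJ/h
Sensible, feed 104→25 °C: -12096 kJ/h
Outlet flows (mol/h): A 595.32, B 362.34, H₂O 362.34
Sensible, products 25→231 °C: 39156 kJ/h
Q = ΔH = 10392 kJ/h = 2.8867 kW
Heat supplied = 2.8867 kJ/s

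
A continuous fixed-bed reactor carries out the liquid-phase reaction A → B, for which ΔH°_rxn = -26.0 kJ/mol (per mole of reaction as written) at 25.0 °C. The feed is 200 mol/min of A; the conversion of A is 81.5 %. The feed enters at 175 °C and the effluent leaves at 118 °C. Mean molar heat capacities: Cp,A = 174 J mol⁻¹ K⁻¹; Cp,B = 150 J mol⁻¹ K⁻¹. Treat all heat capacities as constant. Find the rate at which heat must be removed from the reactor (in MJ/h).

Extent of reaction ξ = 0.815 × 200 = 163 mol/min
Reaction term: ξ·ΔH°_rxn = 163 × -26.0 = -4238 kJ/min
Sensible, feed 175→25 °C: -5220 kJ/min
Outlet flows (mol/min): A 37, B 163
Sensible, products 25→118 °C: 2872.6 kJ/min
Q = ΔH = -6585.4 kJ/min = -109.76 kW
Heat removed = 395.12 MJ/h

Q_out = 395 MJ/h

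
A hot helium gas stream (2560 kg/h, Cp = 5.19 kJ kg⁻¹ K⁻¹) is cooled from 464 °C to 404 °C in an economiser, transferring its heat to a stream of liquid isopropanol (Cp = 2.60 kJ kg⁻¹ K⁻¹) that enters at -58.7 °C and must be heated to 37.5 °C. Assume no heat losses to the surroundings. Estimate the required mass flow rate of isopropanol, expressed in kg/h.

ṁ_c = 3190 kg/h

Heat released by hot stream: Q = 2560 × 5.19 × (464 − 404) = 797180 kJ/h
Energy balance on cold side (adiabatic exchanger): Q = ṁ_c·Cp_c·(T_c,out − T_c,in)
ṁ_c = 797180 / [2.60 × (37.5 − -58.7)] = 3187.2 kg/h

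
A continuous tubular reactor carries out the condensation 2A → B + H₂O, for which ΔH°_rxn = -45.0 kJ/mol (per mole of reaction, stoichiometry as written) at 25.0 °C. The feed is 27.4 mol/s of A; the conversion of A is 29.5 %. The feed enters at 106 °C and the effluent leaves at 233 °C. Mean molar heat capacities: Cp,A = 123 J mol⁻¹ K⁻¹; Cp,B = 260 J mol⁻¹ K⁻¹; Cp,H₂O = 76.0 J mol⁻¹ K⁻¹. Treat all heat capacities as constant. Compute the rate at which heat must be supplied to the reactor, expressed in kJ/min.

Q_in = 19300 kJ/min

Extent of reaction ξ = 0.295 × 27.4 / 2 = 4.0415 mol/s
Reaction term: ξ·ΔH°_rxn = 4.0415 × -45.0 = -181.87 kJ/s
Sensible, feed 106→25 °C: -272.99 kJ/s
Outlet flows (mol/s): A 19.317, B 4.0415, H₂O 4.0415
Sensible, products 25→233 °C: 776.66 kJ/s
Q = ΔH = 321.8 kJ/s = 321.8 kW
Heat supplied = 19308 kJ/min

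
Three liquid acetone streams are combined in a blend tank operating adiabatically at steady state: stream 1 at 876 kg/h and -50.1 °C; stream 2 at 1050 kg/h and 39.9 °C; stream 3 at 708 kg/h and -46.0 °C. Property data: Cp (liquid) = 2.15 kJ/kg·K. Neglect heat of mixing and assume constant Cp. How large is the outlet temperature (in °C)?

Energy balance with Q = 0: Σ ṁᵢCp,ᵢ(T_out − Tᵢ) = 0
Σ ṁᵢCp,ᵢTᵢ = 876×2.15×-50.1 + 1050×2.15×39.9 + 708×2.15×-46.0 = -74305
Σ ṁᵢCp,ᵢ = 876×2.15 + 1050×2.15 + 708×2.15 = 5663.1
T_out = -74305 / 5663.1 = -13.121 °C

T_out = -13.1 °C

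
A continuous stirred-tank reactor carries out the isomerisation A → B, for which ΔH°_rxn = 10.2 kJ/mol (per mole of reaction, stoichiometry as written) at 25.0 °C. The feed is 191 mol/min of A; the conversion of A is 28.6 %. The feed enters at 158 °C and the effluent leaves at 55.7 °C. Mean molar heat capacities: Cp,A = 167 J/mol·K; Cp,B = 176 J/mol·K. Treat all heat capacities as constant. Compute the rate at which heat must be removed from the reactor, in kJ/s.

Q_out = 44.8 kJ/s

Extent of reaction ξ = 0.286 × 191 = 54.626 mol/min
Reaction term: ξ·ΔH°_rxn = 54.626 × 10.2 = 557.19 kJ/min
Sensible, feed 158→25 °C: -4242.3 kJ/min
Outlet flows (mol/min): A 136.37, B 54.626
Sensible, products 25→55.7 °C: 994.33 kJ/min
Q = ΔH = -2690.8 kJ/min = -44.846 kW
Heat removed = 44.846 kJ/s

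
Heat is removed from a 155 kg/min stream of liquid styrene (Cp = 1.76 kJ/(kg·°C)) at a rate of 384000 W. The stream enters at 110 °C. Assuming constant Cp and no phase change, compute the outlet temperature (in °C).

T_out = 25.5 °C

Q = 384000 W = 23040 kJ/min
ΔT = Q/(ṁ·Cp) = 23040/(155×1.76) = 84.457 K
T_out = 110 − 84.457 = 25.543 °C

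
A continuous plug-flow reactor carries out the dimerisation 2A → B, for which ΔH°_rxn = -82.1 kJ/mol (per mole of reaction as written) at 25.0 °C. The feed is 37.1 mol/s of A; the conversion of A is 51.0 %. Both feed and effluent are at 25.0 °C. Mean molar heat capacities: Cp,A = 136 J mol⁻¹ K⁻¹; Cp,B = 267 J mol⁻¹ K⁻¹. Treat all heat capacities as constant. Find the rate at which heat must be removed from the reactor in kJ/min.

Extent of reaction ξ = 0.510 × 37.1 / 2 = 9.4605 mol/s
Reaction term: ξ·ΔH°_rxn = 9.4605 × -82.1 = -776.71 kJ/s
Q = ΔH = -776.71 kJ/s = -776.71 kW
Heat removed = 46602 kJ/min

Q_out = 46600 kJ/min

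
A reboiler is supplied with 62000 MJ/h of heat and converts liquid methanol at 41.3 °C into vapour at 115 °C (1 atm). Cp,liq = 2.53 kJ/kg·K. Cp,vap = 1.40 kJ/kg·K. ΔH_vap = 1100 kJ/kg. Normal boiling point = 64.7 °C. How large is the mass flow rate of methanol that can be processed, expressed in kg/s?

Δh = 2.53×(64.7−41.3) + 1100 + 1.40×(115−64.7) = 1229.6 kJ/kg
Q = 62000 MJ/h = 17222 kJ/s = 17222 kJ/s
ṁ = Q/Δh = 17222 / 1229.6 = 14.006 kg/s

ṁ = 14.0 kg/s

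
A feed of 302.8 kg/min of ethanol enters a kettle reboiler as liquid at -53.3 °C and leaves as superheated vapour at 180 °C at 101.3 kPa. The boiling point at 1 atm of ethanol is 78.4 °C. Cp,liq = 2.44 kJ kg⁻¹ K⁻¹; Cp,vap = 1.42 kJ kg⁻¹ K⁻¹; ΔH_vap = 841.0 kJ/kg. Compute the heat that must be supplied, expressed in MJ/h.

liquid -53.3→78.4 °C: 321.35 kJ/kg
vaporisation at 78.4 °C: 841 kJ/kg
vapour 78.4→180 °C: 144.27 kJ/kg
Δh = 321.35 + 841 + 144.27 = 1306.6 kJ/kg
Q = ṁ·Δh = 302.8 kg/min × 1306.6 kJ/kg = 395640 kJ/min
|Q| = 6594.1 kW = 23739 MJ/h

Q = 23700 MJ/h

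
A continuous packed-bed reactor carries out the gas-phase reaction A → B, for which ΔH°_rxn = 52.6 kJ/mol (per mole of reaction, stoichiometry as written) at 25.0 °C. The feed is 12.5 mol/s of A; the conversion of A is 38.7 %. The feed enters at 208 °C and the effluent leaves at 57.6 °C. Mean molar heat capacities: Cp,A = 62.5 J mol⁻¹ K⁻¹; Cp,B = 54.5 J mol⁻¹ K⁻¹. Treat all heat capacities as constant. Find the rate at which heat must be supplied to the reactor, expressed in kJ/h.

Q_in = 488000 kJ/h

Extent of reaction ξ = 0.387 × 12.5 = 4.8375 mol/s
Reaction term: ξ·ΔH°_rxn = 4.8375 × 52.6 = 254.45 kJ/s
Sensible, feed 208→25 °C: -142.97 kJ/s
Outlet flows (mol/s): A 7.6625, B 4.8375
Sensible, products 25→57.6 °C: 24.207 kJ/s
Q = ΔH = 135.69 kJ/s = 135.69 kW
Heat supplied = 488490 kJ/h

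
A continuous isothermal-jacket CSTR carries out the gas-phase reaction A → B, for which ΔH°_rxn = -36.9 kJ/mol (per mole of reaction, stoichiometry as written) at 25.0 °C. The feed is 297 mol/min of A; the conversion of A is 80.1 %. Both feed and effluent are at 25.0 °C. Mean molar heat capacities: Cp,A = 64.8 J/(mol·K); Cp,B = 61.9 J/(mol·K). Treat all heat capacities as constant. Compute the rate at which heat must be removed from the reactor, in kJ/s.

Extent of reaction ξ = 0.801 × 297 = 237.9 mol/min
Reaction term: ξ·ΔH°_rxn = 237.9 × -36.9 = -8778.4 kJ/min
Q = ΔH = -8778.4 kJ/min = -146.31 kW
Heat removed = 146.31 kJ/s

Q_out = 146 kJ/s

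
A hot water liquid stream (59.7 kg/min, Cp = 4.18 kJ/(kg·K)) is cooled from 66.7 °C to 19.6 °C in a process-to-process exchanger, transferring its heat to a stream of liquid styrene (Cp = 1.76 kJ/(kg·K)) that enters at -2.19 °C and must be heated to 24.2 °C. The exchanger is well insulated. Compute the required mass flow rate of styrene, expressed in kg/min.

ṁ_c = 253 kg/min

Heat released by hot stream: Q = 59.7 × 4.18 × (66.7 − 19.6) = 11754 kJ/min
Energy balance on cold side (adiabatic exchanger): Q = ṁ_c·Cp_c·(T_c,out − T_c,in)
ṁ_c = 11754 / [1.76 × (24.2 − -2.19)] = 253.06 kg/min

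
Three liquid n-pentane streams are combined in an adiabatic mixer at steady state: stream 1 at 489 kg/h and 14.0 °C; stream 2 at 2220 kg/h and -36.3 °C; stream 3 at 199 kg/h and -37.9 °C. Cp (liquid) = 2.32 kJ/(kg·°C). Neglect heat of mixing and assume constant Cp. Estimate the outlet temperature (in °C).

No heat crosses the boundary, so H_out = H_in.
T_out = Σ ṁᵢCp,ᵢTᵢ / Σ ṁᵢCp,ᵢ
      = -188570 / 6746.6 = -27.951 °C

T_out = -28.0 °C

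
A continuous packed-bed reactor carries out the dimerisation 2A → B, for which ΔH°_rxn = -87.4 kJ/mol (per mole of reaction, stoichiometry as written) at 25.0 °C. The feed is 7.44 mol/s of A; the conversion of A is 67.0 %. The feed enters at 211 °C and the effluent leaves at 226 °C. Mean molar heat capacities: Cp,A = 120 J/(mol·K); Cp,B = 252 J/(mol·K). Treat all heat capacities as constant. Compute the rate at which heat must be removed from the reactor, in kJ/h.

Extent of reaction ξ = 0.670 × 7.44 / 2 = 2.4924 mol/s
Reaction term: ξ·ΔH°_rxn = 2.4924 × -87.4 = -217.84 kJ/s
Sensible, feed 211→25 °C: -166.06 kJ/s
Outlet flows (mol/s): A 2.4552, B 2.4924
Sensible, products 25→226 °C: 185.46 kJ/s
Q = ΔH = -198.43 kJ/s = -198.43 kW
Heat removed = 714360 kJ/h

Q_out = 714000 kJ/h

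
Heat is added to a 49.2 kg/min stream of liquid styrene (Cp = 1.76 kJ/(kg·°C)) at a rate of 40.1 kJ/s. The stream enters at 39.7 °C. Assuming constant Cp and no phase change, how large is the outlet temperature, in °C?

Q = 40.1 kJ/s = 2406 kJ/min
ΔT = Q/(ṁ·Cp) = 2406/(49.2×1.76) = 27.785 K
T_out = 39.7 + 27.785 = 67.485 °C

T_out = 67.5 °C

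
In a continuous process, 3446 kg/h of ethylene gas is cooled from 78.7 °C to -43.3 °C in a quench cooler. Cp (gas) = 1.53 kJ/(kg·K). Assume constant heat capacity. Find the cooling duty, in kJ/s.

Q = ṁ·Cp·ΔT = 3446 × 1.53 × (-43.3 − 78.7) = -643230 kJ/h
Converting: 643230 / 3600 s = 178.68 kW

Q_c = 179 kJ/s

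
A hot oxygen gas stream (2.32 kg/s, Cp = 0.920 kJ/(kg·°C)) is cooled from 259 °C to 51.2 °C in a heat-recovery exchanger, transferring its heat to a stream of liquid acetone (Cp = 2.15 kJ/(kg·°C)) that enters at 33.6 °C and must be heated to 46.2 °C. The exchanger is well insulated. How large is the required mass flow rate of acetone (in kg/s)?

Heat released by hot stream: Q = 2.32 × 0.920 × (259 − 51.2) = 443.53 kJ/s
Energy balance on cold side (adiabatic exchanger): Q = ṁ_c·Cp_c·(T_c,out − T_c,in)
ṁ_c = 443.53 / [2.15 × (46.2 − 33.6)] = 16.372 kg/s

ṁ_c = 16.4 kg/s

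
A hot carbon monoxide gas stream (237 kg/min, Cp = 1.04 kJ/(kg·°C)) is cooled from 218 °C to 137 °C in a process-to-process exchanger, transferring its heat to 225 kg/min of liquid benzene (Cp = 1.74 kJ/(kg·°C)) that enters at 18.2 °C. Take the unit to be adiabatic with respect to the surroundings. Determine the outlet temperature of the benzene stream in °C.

Heat released by hot stream: Q = 237 × 1.04 × (218 − 137) = 19965 kJ/min
Energy balance on cold side (adiabatic exchanger): Q = ṁ_c·Cp_c·(T_c,out − T_c,in)
T_c,out = 18.2 + 19965/(225 × 1.74) = 69.196 °C

T_c,out = 69.2 °C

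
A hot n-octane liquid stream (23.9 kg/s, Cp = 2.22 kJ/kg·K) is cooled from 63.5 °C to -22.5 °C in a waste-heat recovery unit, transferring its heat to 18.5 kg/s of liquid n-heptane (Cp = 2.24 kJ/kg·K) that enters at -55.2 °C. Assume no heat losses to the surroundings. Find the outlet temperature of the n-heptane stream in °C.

T_c,out = 54.9 °C

Heat released by hot stream: Q = 23.9 × 2.22 × (63.5 − -22.5) = 4563 kJ/s
Energy balance on cold side (adiabatic exchanger): Q = ṁ_c·Cp_c·(T_c,out − T_c,in)
T_c,out = -55.2 + 4563/(18.5 × 2.24) = 54.911 °C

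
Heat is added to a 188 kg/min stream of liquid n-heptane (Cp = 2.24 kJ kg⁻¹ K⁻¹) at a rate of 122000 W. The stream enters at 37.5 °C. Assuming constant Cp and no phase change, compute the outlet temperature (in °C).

T_out = 54.9 °C

Q = 122000 W = 7320 kJ/min
ΔT = Q/(ṁ·Cp) = 7320/(188×2.24) = 17.382 K
T_out = 37.5 + 17.382 = 54.882 °C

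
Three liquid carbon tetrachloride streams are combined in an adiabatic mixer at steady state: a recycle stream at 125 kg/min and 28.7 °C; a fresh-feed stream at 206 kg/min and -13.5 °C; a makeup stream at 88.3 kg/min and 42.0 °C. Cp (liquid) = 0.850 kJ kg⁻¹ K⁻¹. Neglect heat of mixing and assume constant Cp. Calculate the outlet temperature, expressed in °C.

T_out = 10.8 °C

No heat crosses the boundary, so H_out = H_in.
T_out = Σ ṁᵢCp,ᵢTᵢ / Σ ṁᵢCp,ᵢ
      = 3837.8 / 356.4 = 10.768 °C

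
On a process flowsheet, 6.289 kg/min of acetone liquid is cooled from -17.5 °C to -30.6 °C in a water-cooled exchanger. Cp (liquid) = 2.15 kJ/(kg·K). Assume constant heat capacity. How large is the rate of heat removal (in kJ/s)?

Q_c = 2.95 kJ/s

Q = ṁ·Cp·ΔT = 6.289 × 2.15 × (-30.6 − -17.5) = -177.13 kJ/min
Converting: 177.13 / 60 s = 2.9522 kW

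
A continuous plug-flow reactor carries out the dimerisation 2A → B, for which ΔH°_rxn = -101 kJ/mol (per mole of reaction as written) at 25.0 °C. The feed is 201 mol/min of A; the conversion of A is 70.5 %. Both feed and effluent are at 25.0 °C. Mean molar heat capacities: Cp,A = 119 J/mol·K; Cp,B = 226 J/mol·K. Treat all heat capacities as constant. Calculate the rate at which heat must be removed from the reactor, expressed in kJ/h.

Q_out = 429000 kJ/h

Extent of reaction ξ = 0.705 × 201 / 2 = 70.852 mol/min
Reaction term: ξ·ΔH°_rxn = 70.852 × -101 = -7156.1 kJ/min
Q = ΔH = -7156.1 kJ/min = -119.27 kW
Heat removed = 429370 kJ/h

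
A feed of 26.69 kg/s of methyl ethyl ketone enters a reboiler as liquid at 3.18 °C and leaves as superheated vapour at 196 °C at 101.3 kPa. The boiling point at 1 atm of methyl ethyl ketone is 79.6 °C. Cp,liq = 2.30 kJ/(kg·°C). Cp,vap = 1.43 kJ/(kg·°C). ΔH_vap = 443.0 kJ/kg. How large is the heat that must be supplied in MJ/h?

liquid 3.18→79.6 °C: 175.77 kJ/kg
vaporisation at 79.6 °C: 443 kJ/kg
vapour 79.6→196 °C: 166.45 kJ/kg
Δh = 175.77 + 443 + 166.45 = 785.22 kJ/kg
Q = ṁ·Δh = 26.69 kg/s × 785.22 kJ/kg = 20957 kJ/s
|Q| = 20957 kW = 75447 MJ/h

Q = 75400 MJ/h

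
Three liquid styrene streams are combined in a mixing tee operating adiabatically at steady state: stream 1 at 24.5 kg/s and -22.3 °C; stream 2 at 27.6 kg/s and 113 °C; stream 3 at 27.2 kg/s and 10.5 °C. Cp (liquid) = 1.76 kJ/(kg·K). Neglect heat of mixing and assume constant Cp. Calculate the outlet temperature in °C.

Adiabatic, steady state ⇒ Σ ṁᵢCp,ᵢ(T_out − Tᵢ) = 0
T_out = Σ ṁᵢCp,ᵢTᵢ / Σ ṁᵢCp,ᵢ
      = 5030.2 / 139.57 = 36.041 °C

T_out = 36.0 °C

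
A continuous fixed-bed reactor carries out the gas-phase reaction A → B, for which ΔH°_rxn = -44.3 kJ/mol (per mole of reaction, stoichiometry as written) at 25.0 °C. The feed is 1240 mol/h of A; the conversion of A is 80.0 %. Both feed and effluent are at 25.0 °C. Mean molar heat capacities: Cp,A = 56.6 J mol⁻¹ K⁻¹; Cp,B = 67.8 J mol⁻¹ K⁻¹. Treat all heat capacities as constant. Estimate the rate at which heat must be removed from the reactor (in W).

Q_out = 12200 W

Extent of reaction ξ = 0.800 × 1240 = 992 mol/h
Reaction term: ξ·ΔH°_rxn = 992 × -44.3 = -43946 kJ/h
Q = ΔH = -43946 kJ/h = -12.207 kW
Heat removed = 12207 W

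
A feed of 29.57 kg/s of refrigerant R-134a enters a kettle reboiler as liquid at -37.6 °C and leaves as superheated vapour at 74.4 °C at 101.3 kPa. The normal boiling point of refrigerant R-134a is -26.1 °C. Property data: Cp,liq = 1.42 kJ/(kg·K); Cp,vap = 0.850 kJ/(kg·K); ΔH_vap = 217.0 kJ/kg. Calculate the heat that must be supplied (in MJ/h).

liquid -37.6→-26.1 °C: 16.33 kJ/kg
vaporisation at -26.1 °C: 217 kJ/kg
vapour -26.1→74.4 °C: 85.425 kJ/kg
Δh = 16.33 + 217 + 85.425 = 318.75 kJ/kg
Q = ṁ·Δh = 29.57 kg/s × 318.75 kJ/kg = 9425.6 kJ/s
|Q| = 9425.6 kW = 33932 MJ/h

Q = 33900 MJ/h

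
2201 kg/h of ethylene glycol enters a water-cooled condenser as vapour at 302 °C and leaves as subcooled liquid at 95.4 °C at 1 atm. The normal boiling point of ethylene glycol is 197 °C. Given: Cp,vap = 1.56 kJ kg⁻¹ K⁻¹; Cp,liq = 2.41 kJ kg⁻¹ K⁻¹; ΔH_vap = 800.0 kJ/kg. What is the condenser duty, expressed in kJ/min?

vapour 302→197 °C: -163.8 kJ/kg
condensation at 197 °C: -800 kJ/kg
liquid 197→95.4 °C: -244.86 kJ/kg
Δh = -163.8 + -800 + -244.86 = -1208.7 kJ/kg
Q = ṁ·Δh = 2201 kg/h × -1208.7 kJ/kg = -2.6603e+06 kJ/h
|Q| = 738.96 kW = 44338 kJ/min

Q_c = 44300 kJ/min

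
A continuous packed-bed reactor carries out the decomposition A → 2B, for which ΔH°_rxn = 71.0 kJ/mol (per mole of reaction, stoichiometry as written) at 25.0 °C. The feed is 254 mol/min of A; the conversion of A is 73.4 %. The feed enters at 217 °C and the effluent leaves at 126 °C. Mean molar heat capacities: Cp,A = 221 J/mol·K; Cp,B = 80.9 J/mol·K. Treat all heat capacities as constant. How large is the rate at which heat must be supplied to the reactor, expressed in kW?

Q_in = 117 kW

Extent of reaction ξ = 0.734 × 254 = 186.44 mol/min
Reaction term: ξ·ΔH°_rxn = 186.44 × 71.0 = 13237 kJ/min
Sensible, feed 217→25 °C: -10778 kJ/min
Outlet flows (mol/min): A 67.564, B 372.87
Sensible, products 25→126 °C: 4554.8 kJ/min
Q = ΔH = 7014 kJ/min = 116.9 kW
Heat supplied = 116.9 kW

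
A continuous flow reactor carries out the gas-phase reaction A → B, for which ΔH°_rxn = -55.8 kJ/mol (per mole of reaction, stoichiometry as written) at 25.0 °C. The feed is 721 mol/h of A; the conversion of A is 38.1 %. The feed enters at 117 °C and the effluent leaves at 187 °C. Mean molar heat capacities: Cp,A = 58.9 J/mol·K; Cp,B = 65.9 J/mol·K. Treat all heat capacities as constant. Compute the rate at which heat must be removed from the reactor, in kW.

Extent of reaction ξ = 0.381 × 721 = 274.7 mol/h
Reaction term: ξ·ΔH°_rxn = 274.7 × -55.8 = -15328 kJ/h
Sensible, feed 117→25 °C: -3907 kJ/h
Outlet flows (mol/h): A 446.3, B 274.7
Sensible, products 25→187 °C: 7191.1 kJ/h
Q = ΔH = -12044 kJ/h = -3.3456 kW
Heat removed = 3.3456 kW

Q_out = 3.35 kW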